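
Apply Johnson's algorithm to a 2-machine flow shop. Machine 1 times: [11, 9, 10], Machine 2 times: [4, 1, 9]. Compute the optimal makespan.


Apply Johnson's rule:
  Group 1 (a <= b): []
  Group 2 (a > b): [(3, 10, 9), (1, 11, 4), (2, 9, 1)]
Optimal job order: [3, 1, 2]
Schedule:
  Job 3: M1 done at 10, M2 done at 19
  Job 1: M1 done at 21, M2 done at 25
  Job 2: M1 done at 30, M2 done at 31
Makespan = 31

31


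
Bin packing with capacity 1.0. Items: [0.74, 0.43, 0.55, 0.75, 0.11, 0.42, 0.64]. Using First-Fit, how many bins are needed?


Place items sequentially using First-Fit:
  Item 0.74 -> new Bin 1
  Item 0.43 -> new Bin 2
  Item 0.55 -> Bin 2 (now 0.98)
  Item 0.75 -> new Bin 3
  Item 0.11 -> Bin 1 (now 0.85)
  Item 0.42 -> new Bin 4
  Item 0.64 -> new Bin 5
Total bins used = 5

5


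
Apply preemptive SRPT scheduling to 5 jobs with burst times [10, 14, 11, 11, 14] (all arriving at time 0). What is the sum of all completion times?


Since all jobs arrive at t=0, SRPT equals SPT ordering.
SPT order: [10, 11, 11, 14, 14]
Completion times:
  Job 1: p=10, C=10
  Job 2: p=11, C=21
  Job 3: p=11, C=32
  Job 4: p=14, C=46
  Job 5: p=14, C=60
Total completion time = 10 + 21 + 32 + 46 + 60 = 169

169


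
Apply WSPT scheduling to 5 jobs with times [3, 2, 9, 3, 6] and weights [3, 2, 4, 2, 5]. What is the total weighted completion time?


Compute p/w ratios and sort ascending (WSPT): [(3, 3), (2, 2), (6, 5), (3, 2), (9, 4)]
Compute weighted completion times:
  Job (p=3,w=3): C=3, w*C=3*3=9
  Job (p=2,w=2): C=5, w*C=2*5=10
  Job (p=6,w=5): C=11, w*C=5*11=55
  Job (p=3,w=2): C=14, w*C=2*14=28
  Job (p=9,w=4): C=23, w*C=4*23=92
Total weighted completion time = 194

194


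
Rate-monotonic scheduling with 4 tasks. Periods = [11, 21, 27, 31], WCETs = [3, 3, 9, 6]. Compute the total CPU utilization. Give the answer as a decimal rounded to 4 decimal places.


Compute individual utilizations (exact fractions):
  Task 1: C/T = 3/11 (approx. 0.2727)
  Task 2: C/T = 3/21 = 1/7 (approx. 0.1429)
  Task 3: C/T = 9/27 = 1/3 (approx. 0.3333)
  Task 4: C/T = 6/31 (approx. 0.1935)
Total utilization U = 3/11 + 1/7 + 1/3 + 6/31 = 6749/7161
Rounded to 4 decimal places: U = 0.9425
RM (Liu & Layland) bound for 4 tasks = 0.756828; compare with U = 6749/7161 (approx. 0.942466)
bound < U <= 1, so the RM sufficient condition is not met (inconclusive; an exact test such as response-time analysis is needed).

0.9425


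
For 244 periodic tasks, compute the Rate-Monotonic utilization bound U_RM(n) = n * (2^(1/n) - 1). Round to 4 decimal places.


Compute 2^(1/244) = 1.0028448059
Subtract 1: 1.0028448059 - 1 = 0.0028448059
Multiply by n: 244 * 0.0028448059 = 0.6941326396
Round to 4 dp: 0.6941

0.6941


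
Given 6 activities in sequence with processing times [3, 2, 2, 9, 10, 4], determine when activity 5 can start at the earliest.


Activity 5 starts after activities 1 through 4 complete.
Predecessor durations: [3, 2, 2, 9]
ES = 3 + 2 + 2 + 9 = 16

16


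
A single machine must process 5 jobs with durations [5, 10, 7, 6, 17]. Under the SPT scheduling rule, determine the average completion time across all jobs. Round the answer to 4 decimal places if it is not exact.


Sort jobs by processing time (SPT order): [5, 6, 7, 10, 17]
Compute completion times sequentially:
  Job 1: processing = 5, completes at 5
  Job 2: processing = 6, completes at 11
  Job 3: processing = 7, completes at 18
  Job 4: processing = 10, completes at 28
  Job 5: processing = 17, completes at 45
Sum of completion times = 107
Average completion time = 107/5 = 21.4

21.4


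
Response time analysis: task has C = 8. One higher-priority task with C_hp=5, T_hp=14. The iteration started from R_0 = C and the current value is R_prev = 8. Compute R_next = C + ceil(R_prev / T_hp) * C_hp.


R_next = C + ceil(R_prev / T_hp) * C_hp
ceil(8 / 14) = ceil(0.5714) = 1
Interference = 1 * 5 = 5
R_next = 8 + 5 = 13

13


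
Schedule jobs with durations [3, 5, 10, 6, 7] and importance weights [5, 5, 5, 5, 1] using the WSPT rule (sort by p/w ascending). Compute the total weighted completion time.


Compute p/w ratios and sort ascending (WSPT): [(3, 5), (5, 5), (6, 5), (10, 5), (7, 1)]
Compute weighted completion times:
  Job (p=3,w=5): C=3, w*C=5*3=15
  Job (p=5,w=5): C=8, w*C=5*8=40
  Job (p=6,w=5): C=14, w*C=5*14=70
  Job (p=10,w=5): C=24, w*C=5*24=120
  Job (p=7,w=1): C=31, w*C=1*31=31
Total weighted completion time = 276

276


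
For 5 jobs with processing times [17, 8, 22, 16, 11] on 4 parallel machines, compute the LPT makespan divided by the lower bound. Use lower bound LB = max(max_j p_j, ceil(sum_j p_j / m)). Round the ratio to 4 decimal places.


LPT order: [22, 17, 16, 11, 8]
Machine loads after assignment: [22, 17, 16, 19]
LPT makespan = 22
Lower bound = max(max_job, ceil(total/4)) = max(22, 19) = 22
Ratio = 22 / 22 = 1.0

1.0


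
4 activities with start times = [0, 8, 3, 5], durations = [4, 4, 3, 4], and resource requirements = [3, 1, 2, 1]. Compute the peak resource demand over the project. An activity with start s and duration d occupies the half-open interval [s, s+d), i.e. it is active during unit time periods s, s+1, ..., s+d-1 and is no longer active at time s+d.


Each activity i is active on [start_i, start_i + duration_i).
Compute total resource usage per time slot:
  t=0: active resources = [3], total = 3
  t=1: active resources = [3], total = 3
  t=2: active resources = [3], total = 3
  t=3: active resources = [3, 2], total = 5
  t=4: active resources = [2], total = 2
  t=5: active resources = [2, 1], total = 3
  t=6: active resources = [1], total = 1
  t=7: active resources = [1], total = 1
  t=8: active resources = [1, 1], total = 2
  t=9: active resources = [1], total = 1
  t=10: active resources = [1], total = 1
  t=11: active resources = [1], total = 1
Peak resource demand = 5

5


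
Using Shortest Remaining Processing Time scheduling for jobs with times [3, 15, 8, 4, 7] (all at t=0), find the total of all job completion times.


Since all jobs arrive at t=0, SRPT equals SPT ordering.
SPT order: [3, 4, 7, 8, 15]
Completion times:
  Job 1: p=3, C=3
  Job 2: p=4, C=7
  Job 3: p=7, C=14
  Job 4: p=8, C=22
  Job 5: p=15, C=37
Total completion time = 3 + 7 + 14 + 22 + 37 = 83

83


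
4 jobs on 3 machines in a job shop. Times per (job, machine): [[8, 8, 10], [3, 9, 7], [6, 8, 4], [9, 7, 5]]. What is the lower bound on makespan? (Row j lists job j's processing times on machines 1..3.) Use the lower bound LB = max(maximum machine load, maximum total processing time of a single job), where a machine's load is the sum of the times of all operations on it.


Machine loads:
  Machine 1: 8 + 3 + 6 + 9 = 26
  Machine 2: 8 + 9 + 8 + 7 = 32
  Machine 3: 10 + 7 + 4 + 5 = 26
Max machine load = 32
Job totals:
  Job 1: 26
  Job 2: 19
  Job 3: 18
  Job 4: 21
Max job total = 26
Lower bound = max(32, 26) = 32

32


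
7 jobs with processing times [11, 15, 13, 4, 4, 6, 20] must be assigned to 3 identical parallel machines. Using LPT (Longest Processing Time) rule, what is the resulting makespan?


Sort jobs in decreasing order (LPT): [20, 15, 13, 11, 6, 4, 4]
Assign each job to the least loaded machine:
  Machine 1: jobs [20, 4], load = 24
  Machine 2: jobs [15, 6, 4], load = 25
  Machine 3: jobs [13, 11], load = 24
Makespan = max load = 25

25


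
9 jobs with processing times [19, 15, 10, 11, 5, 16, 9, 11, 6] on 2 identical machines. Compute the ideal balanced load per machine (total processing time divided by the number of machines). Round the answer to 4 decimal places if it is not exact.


Total processing time = 19 + 15 + 10 + 11 + 5 + 16 + 9 + 11 + 6 = 102
Number of machines = 2
Ideal balanced load = 102 / 2 = 51.0

51.0


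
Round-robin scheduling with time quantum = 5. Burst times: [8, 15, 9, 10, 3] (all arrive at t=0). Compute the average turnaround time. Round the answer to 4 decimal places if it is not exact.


Time quantum = 5
Execution trace:
  J1 runs 5 units, time = 5
  J2 runs 5 units, time = 10
  J3 runs 5 units, time = 15
  J4 runs 5 units, time = 20
  J5 runs 3 units, time = 23
  J1 runs 3 units, time = 26
  J2 runs 5 units, time = 31
  J3 runs 4 units, time = 35
  J4 runs 5 units, time = 40
  J2 runs 5 units, time = 45
Finish times: [26, 45, 35, 40, 23]
Average turnaround = 169/5 = 33.8

33.8


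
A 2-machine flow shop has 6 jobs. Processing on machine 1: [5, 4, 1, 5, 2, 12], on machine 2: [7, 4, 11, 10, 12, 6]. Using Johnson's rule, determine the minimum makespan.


Apply Johnson's rule:
  Group 1 (a <= b): [(3, 1, 11), (5, 2, 12), (2, 4, 4), (1, 5, 7), (4, 5, 10)]
  Group 2 (a > b): [(6, 12, 6)]
Optimal job order: [3, 5, 2, 1, 4, 6]
Schedule:
  Job 3: M1 done at 1, M2 done at 12
  Job 5: M1 done at 3, M2 done at 24
  Job 2: M1 done at 7, M2 done at 28
  Job 1: M1 done at 12, M2 done at 35
  Job 4: M1 done at 17, M2 done at 45
  Job 6: M1 done at 29, M2 done at 51
Makespan = 51

51


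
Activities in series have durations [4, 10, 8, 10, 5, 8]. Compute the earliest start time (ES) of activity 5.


Activity 5 starts after activities 1 through 4 complete.
Predecessor durations: [4, 10, 8, 10]
ES = 4 + 10 + 8 + 10 = 32

32


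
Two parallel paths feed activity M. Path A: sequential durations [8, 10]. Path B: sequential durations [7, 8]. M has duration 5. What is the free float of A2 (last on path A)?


ES(A2) = sum of predecessors on chain A = 8
EF(A2) = ES + duration = 8 + 10 = 18
Successor of A2 is M. ES(M) = max(sum(A), sum(B)) = max(18, 15) = 18
Free float = ES(successor) - EF(current) = 18 - 18 = 0

0


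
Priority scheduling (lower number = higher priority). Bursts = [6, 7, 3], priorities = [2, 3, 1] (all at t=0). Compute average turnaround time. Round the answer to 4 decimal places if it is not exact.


Sort by priority (ascending = highest first):
Order: [(1, 3), (2, 6), (3, 7)]
Completion times:
  Priority 1, burst=3, C=3
  Priority 2, burst=6, C=9
  Priority 3, burst=7, C=16
Average turnaround = 28/3 = 9.3333

9.3333


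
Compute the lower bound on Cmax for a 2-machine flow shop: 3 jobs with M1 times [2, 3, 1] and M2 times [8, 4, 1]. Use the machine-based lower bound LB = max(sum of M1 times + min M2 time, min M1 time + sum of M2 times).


LB1 = sum(M1 times) + min(M2 times) = 6 + 1 = 7
LB2 = min(M1 times) + sum(M2 times) = 1 + 13 = 14
Lower bound = max(LB1, LB2) = max(7, 14) = 14

14


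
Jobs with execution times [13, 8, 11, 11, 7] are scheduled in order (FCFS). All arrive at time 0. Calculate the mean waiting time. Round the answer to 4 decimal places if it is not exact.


FCFS order (as given): [13, 8, 11, 11, 7]
Waiting times:
  Job 1: wait = 0
  Job 2: wait = 13
  Job 3: wait = 21
  Job 4: wait = 32
  Job 5: wait = 43
Sum of waiting times = 109
Average waiting time = 109/5 = 21.8

21.8


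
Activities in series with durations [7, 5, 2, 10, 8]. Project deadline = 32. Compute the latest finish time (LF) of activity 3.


LF(activity 3) = deadline - sum of successor durations
Successors: activities 4 through 5 with durations [10, 8]
Sum of successor durations = 18
LF = 32 - 18 = 14

14


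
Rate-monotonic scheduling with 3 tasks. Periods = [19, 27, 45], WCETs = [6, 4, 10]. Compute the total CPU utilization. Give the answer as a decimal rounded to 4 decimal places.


Compute individual utilizations (exact fractions):
  Task 1: C/T = 6/19 (approx. 0.3158)
  Task 2: C/T = 4/27 (approx. 0.1481)
  Task 3: C/T = 10/45 = 2/9 (approx. 0.2222)
Total utilization U = 6/19 + 4/27 + 2/9 = 352/513
Rounded to 4 decimal places: U = 0.6862
RM (Liu & Layland) bound for 3 tasks = 0.779763; compare with U = 352/513 (approx. 0.686160)
U <= bound, so schedulable by RM sufficient condition.

0.6862


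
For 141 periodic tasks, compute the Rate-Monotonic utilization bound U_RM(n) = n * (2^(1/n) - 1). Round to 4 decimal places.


Compute 2^(1/141) = 1.0049280405
Subtract 1: 1.0049280405 - 1 = 0.0049280405
Multiply by n: 141 * 0.0049280405 = 0.6948537105
Round to 4 dp: 0.6949

0.6949


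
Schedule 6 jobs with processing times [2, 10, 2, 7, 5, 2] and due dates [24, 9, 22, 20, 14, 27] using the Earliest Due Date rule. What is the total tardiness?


Sort by due date (EDD order): [(10, 9), (5, 14), (7, 20), (2, 22), (2, 24), (2, 27)]
Compute completion times and tardiness:
  Job 1: p=10, d=9, C=10, tardiness=max(0,10-9)=1
  Job 2: p=5, d=14, C=15, tardiness=max(0,15-14)=1
  Job 3: p=7, d=20, C=22, tardiness=max(0,22-20)=2
  Job 4: p=2, d=22, C=24, tardiness=max(0,24-22)=2
  Job 5: p=2, d=24, C=26, tardiness=max(0,26-24)=2
  Job 6: p=2, d=27, C=28, tardiness=max(0,28-27)=1
Total tardiness = 9

9


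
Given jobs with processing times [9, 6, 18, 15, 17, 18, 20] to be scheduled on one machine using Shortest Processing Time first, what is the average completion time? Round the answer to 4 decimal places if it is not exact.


Sort jobs by processing time (SPT order): [6, 9, 15, 17, 18, 18, 20]
Compute completion times sequentially:
  Job 1: processing = 6, completes at 6
  Job 2: processing = 9, completes at 15
  Job 3: processing = 15, completes at 30
  Job 4: processing = 17, completes at 47
  Job 5: processing = 18, completes at 65
  Job 6: processing = 18, completes at 83
  Job 7: processing = 20, completes at 103
Sum of completion times = 349
Average completion time = 349/7 = 49.8571

49.8571


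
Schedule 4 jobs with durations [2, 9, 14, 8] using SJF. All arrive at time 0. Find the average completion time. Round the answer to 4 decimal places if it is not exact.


SJF order (ascending): [2, 8, 9, 14]
Completion times:
  Job 1: burst=2, C=2
  Job 2: burst=8, C=10
  Job 3: burst=9, C=19
  Job 4: burst=14, C=33
Average completion = 64/4 = 16.0

16.0


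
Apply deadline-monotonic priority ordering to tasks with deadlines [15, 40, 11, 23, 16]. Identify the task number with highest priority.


Sort tasks by relative deadline (ascending):
  Task 3: deadline = 11
  Task 1: deadline = 15
  Task 5: deadline = 16
  Task 4: deadline = 23
  Task 2: deadline = 40
Priority order (highest first): [3, 1, 5, 4, 2]
Highest priority task = 3

3


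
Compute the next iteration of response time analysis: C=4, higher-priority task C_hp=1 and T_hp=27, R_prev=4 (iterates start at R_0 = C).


R_next = C + ceil(R_prev / T_hp) * C_hp
ceil(4 / 27) = ceil(0.1481) = 1
Interference = 1 * 1 = 1
R_next = 4 + 1 = 5

5


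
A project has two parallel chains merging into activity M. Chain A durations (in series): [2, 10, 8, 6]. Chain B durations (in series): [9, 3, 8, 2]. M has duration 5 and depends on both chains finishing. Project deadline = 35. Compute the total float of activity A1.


Forward pass: ES(A1) = sum of predecessors on chain A = 0
EF = ES + duration = 0 + 2 = 2
Backward pass: LF(M) = deadline = 35; LS(M) = 35 - 5 = 30
LF(A1) = LS(M) - sum(successors on chain A) = 30 - 24 = 6
LS = LF - duration = 6 - 2 = 4
Total float = LS - ES = 4 - 0 = 4

4


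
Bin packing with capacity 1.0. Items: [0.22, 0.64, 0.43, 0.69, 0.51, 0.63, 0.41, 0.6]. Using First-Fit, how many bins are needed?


Place items sequentially using First-Fit:
  Item 0.22 -> new Bin 1
  Item 0.64 -> Bin 1 (now 0.86)
  Item 0.43 -> new Bin 2
  Item 0.69 -> new Bin 3
  Item 0.51 -> Bin 2 (now 0.94)
  Item 0.63 -> new Bin 4
  Item 0.41 -> new Bin 5
  Item 0.6 -> new Bin 6
Total bins used = 6

6


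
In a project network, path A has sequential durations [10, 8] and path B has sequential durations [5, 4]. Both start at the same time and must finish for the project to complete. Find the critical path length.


Path A total = 10 + 8 = 18
Path B total = 5 + 4 = 9
Critical path = longest path = max(18, 9) = 18

18


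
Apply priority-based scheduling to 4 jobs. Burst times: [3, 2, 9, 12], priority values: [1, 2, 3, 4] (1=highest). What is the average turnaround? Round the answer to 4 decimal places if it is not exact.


Sort by priority (ascending = highest first):
Order: [(1, 3), (2, 2), (3, 9), (4, 12)]
Completion times:
  Priority 1, burst=3, C=3
  Priority 2, burst=2, C=5
  Priority 3, burst=9, C=14
  Priority 4, burst=12, C=26
Average turnaround = 48/4 = 12.0

12.0


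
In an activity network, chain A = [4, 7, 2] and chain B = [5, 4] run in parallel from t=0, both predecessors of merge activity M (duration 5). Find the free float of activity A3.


ES(A3) = sum of predecessors on chain A = 11
EF(A3) = ES + duration = 11 + 2 = 13
Successor of A3 is M. ES(M) = max(sum(A), sum(B)) = max(13, 9) = 13
Free float = ES(successor) - EF(current) = 13 - 13 = 0

0


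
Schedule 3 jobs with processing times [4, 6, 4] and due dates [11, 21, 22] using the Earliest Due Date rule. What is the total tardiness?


Sort by due date (EDD order): [(4, 11), (6, 21), (4, 22)]
Compute completion times and tardiness:
  Job 1: p=4, d=11, C=4, tardiness=max(0,4-11)=0
  Job 2: p=6, d=21, C=10, tardiness=max(0,10-21)=0
  Job 3: p=4, d=22, C=14, tardiness=max(0,14-22)=0
Total tardiness = 0

0


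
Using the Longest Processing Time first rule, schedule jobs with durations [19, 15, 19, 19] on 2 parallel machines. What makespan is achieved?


Sort jobs in decreasing order (LPT): [19, 19, 19, 15]
Assign each job to the least loaded machine:
  Machine 1: jobs [19, 19], load = 38
  Machine 2: jobs [19, 15], load = 34
Makespan = max load = 38

38


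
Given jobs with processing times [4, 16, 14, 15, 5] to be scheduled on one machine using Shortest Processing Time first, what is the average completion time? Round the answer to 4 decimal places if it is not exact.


Sort jobs by processing time (SPT order): [4, 5, 14, 15, 16]
Compute completion times sequentially:
  Job 1: processing = 4, completes at 4
  Job 2: processing = 5, completes at 9
  Job 3: processing = 14, completes at 23
  Job 4: processing = 15, completes at 38
  Job 5: processing = 16, completes at 54
Sum of completion times = 128
Average completion time = 128/5 = 25.6

25.6


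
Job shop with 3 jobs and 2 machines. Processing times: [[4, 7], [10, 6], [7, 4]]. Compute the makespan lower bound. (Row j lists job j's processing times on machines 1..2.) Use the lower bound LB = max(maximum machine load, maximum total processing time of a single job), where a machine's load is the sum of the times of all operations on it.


Machine loads:
  Machine 1: 4 + 10 + 7 = 21
  Machine 2: 7 + 6 + 4 = 17
Max machine load = 21
Job totals:
  Job 1: 11
  Job 2: 16
  Job 3: 11
Max job total = 16
Lower bound = max(21, 16) = 21

21


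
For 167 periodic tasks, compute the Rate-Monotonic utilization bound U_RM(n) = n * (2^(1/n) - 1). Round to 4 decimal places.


Compute 2^(1/167) = 1.0041592075
Subtract 1: 1.0041592075 - 1 = 0.0041592075
Multiply by n: 167 * 0.0041592075 = 0.6945876525
Round to 4 dp: 0.6946

0.6946


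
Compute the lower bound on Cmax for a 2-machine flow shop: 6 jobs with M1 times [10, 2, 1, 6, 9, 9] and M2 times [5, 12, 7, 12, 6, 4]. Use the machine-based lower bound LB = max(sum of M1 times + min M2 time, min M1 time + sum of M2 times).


LB1 = sum(M1 times) + min(M2 times) = 37 + 4 = 41
LB2 = min(M1 times) + sum(M2 times) = 1 + 46 = 47
Lower bound = max(LB1, LB2) = max(41, 47) = 47

47


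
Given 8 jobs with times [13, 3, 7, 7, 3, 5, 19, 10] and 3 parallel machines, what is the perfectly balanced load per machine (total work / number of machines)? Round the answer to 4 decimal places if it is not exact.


Total processing time = 13 + 3 + 7 + 7 + 3 + 5 + 19 + 10 = 67
Number of machines = 3
Ideal balanced load = 67 / 3 = 22.3333

22.3333


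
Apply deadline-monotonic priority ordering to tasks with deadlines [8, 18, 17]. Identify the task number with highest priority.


Sort tasks by relative deadline (ascending):
  Task 1: deadline = 8
  Task 3: deadline = 17
  Task 2: deadline = 18
Priority order (highest first): [1, 3, 2]
Highest priority task = 1

1


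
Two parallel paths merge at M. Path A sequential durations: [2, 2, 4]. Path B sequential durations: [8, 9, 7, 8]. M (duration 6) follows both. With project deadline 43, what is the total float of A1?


Forward pass: ES(A1) = sum of predecessors on chain A = 0
EF = ES + duration = 0 + 2 = 2
Backward pass: LF(M) = deadline = 43; LS(M) = 43 - 6 = 37
LF(A1) = LS(M) - sum(successors on chain A) = 37 - 6 = 31
LS = LF - duration = 31 - 2 = 29
Total float = LS - ES = 29 - 0 = 29

29


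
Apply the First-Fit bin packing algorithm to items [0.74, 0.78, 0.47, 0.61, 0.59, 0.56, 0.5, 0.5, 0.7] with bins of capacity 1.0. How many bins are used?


Place items sequentially using First-Fit:
  Item 0.74 -> new Bin 1
  Item 0.78 -> new Bin 2
  Item 0.47 -> new Bin 3
  Item 0.61 -> new Bin 4
  Item 0.59 -> new Bin 5
  Item 0.56 -> new Bin 6
  Item 0.5 -> Bin 3 (now 0.97)
  Item 0.5 -> new Bin 7
  Item 0.7 -> new Bin 8
Total bins used = 8

8


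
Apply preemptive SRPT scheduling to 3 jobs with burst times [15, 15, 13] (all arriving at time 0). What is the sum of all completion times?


Since all jobs arrive at t=0, SRPT equals SPT ordering.
SPT order: [13, 15, 15]
Completion times:
  Job 1: p=13, C=13
  Job 2: p=15, C=28
  Job 3: p=15, C=43
Total completion time = 13 + 28 + 43 = 84

84


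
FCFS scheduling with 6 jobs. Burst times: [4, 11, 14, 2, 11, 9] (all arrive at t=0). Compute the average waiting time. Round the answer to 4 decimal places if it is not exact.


FCFS order (as given): [4, 11, 14, 2, 11, 9]
Waiting times:
  Job 1: wait = 0
  Job 2: wait = 4
  Job 3: wait = 15
  Job 4: wait = 29
  Job 5: wait = 31
  Job 6: wait = 42
Sum of waiting times = 121
Average waiting time = 121/6 = 20.1667

20.1667


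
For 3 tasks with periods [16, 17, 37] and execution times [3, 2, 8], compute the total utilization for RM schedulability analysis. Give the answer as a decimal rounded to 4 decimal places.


Compute individual utilizations (exact fractions):
  Task 1: C/T = 3/16 (approx. 0.1875)
  Task 2: C/T = 2/17 (approx. 0.1176)
  Task 3: C/T = 8/37 (approx. 0.2162)
Total utilization U = 3/16 + 2/17 + 8/37 = 5247/10064
Rounded to 4 decimal places: U = 0.5214
RM (Liu & Layland) bound for 3 tasks = 0.779763; compare with U = 5247/10064 (approx. 0.521363)
U <= bound, so schedulable by RM sufficient condition.

0.5214


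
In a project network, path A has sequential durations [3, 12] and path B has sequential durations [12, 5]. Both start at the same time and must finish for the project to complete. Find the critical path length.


Path A total = 3 + 12 = 15
Path B total = 12 + 5 = 17
Critical path = longest path = max(15, 17) = 17

17


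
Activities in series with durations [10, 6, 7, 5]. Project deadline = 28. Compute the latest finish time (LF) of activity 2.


LF(activity 2) = deadline - sum of successor durations
Successors: activities 3 through 4 with durations [7, 5]
Sum of successor durations = 12
LF = 28 - 12 = 16

16


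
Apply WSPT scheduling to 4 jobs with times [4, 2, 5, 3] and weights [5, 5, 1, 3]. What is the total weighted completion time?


Compute p/w ratios and sort ascending (WSPT): [(2, 5), (4, 5), (3, 3), (5, 1)]
Compute weighted completion times:
  Job (p=2,w=5): C=2, w*C=5*2=10
  Job (p=4,w=5): C=6, w*C=5*6=30
  Job (p=3,w=3): C=9, w*C=3*9=27
  Job (p=5,w=1): C=14, w*C=1*14=14
Total weighted completion time = 81

81


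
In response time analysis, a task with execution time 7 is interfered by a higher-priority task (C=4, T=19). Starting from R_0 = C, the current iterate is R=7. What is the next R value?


R_next = C + ceil(R_prev / T_hp) * C_hp
ceil(7 / 19) = ceil(0.3684) = 1
Interference = 1 * 4 = 4
R_next = 7 + 4 = 11

11


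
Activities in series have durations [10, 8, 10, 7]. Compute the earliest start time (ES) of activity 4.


Activity 4 starts after activities 1 through 3 complete.
Predecessor durations: [10, 8, 10]
ES = 10 + 8 + 10 = 28

28


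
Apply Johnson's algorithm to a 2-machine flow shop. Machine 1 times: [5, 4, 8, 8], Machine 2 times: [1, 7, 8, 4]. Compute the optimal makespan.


Apply Johnson's rule:
  Group 1 (a <= b): [(2, 4, 7), (3, 8, 8)]
  Group 2 (a > b): [(4, 8, 4), (1, 5, 1)]
Optimal job order: [2, 3, 4, 1]
Schedule:
  Job 2: M1 done at 4, M2 done at 11
  Job 3: M1 done at 12, M2 done at 20
  Job 4: M1 done at 20, M2 done at 24
  Job 1: M1 done at 25, M2 done at 26
Makespan = 26

26


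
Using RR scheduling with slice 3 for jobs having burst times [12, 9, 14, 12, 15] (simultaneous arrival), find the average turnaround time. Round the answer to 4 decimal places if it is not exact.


Time quantum = 3
Execution trace:
  J1 runs 3 units, time = 3
  J2 runs 3 units, time = 6
  J3 runs 3 units, time = 9
  J4 runs 3 units, time = 12
  J5 runs 3 units, time = 15
  J1 runs 3 units, time = 18
  J2 runs 3 units, time = 21
  J3 runs 3 units, time = 24
  J4 runs 3 units, time = 27
  J5 runs 3 units, time = 30
  J1 runs 3 units, time = 33
  J2 runs 3 units, time = 36
  J3 runs 3 units, time = 39
  J4 runs 3 units, time = 42
  J5 runs 3 units, time = 45
  J1 runs 3 units, time = 48
  J3 runs 3 units, time = 51
  J4 runs 3 units, time = 54
  J5 runs 3 units, time = 57
  J3 runs 2 units, time = 59
  J5 runs 3 units, time = 62
Finish times: [48, 36, 59, 54, 62]
Average turnaround = 259/5 = 51.8

51.8


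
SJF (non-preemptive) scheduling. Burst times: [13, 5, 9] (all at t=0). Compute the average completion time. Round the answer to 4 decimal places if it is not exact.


SJF order (ascending): [5, 9, 13]
Completion times:
  Job 1: burst=5, C=5
  Job 2: burst=9, C=14
  Job 3: burst=13, C=27
Average completion = 46/3 = 15.3333

15.3333


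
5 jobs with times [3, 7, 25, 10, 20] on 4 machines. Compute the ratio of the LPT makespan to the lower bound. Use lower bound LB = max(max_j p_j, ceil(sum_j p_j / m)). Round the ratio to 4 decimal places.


LPT order: [25, 20, 10, 7, 3]
Machine loads after assignment: [25, 20, 10, 10]
LPT makespan = 25
Lower bound = max(max_job, ceil(total/4)) = max(25, 17) = 25
Ratio = 25 / 25 = 1.0

1.0


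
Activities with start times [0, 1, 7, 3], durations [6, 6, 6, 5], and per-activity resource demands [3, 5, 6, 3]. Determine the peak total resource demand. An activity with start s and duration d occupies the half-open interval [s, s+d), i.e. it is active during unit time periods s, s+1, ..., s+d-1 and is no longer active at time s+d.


Each activity i is active on [start_i, start_i + duration_i).
Compute total resource usage per time slot:
  t=0: active resources = [3], total = 3
  t=1: active resources = [3, 5], total = 8
  t=2: active resources = [3, 5], total = 8
  t=3: active resources = [3, 5, 3], total = 11
  t=4: active resources = [3, 5, 3], total = 11
  t=5: active resources = [3, 5, 3], total = 11
  t=6: active resources = [5, 3], total = 8
  t=7: active resources = [6, 3], total = 9
  t=8: active resources = [6], total = 6
  t=9: active resources = [6], total = 6
  t=10: active resources = [6], total = 6
  t=11: active resources = [6], total = 6
  t=12: active resources = [6], total = 6
Peak resource demand = 11

11


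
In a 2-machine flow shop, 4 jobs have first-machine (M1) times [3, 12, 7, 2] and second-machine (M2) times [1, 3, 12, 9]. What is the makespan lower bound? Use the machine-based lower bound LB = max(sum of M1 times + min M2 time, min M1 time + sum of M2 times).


LB1 = sum(M1 times) + min(M2 times) = 24 + 1 = 25
LB2 = min(M1 times) + sum(M2 times) = 2 + 25 = 27
Lower bound = max(LB1, LB2) = max(25, 27) = 27

27


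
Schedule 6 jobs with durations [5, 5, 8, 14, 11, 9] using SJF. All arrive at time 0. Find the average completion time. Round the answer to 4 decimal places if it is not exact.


SJF order (ascending): [5, 5, 8, 9, 11, 14]
Completion times:
  Job 1: burst=5, C=5
  Job 2: burst=5, C=10
  Job 3: burst=8, C=18
  Job 4: burst=9, C=27
  Job 5: burst=11, C=38
  Job 6: burst=14, C=52
Average completion = 150/6 = 25.0

25.0


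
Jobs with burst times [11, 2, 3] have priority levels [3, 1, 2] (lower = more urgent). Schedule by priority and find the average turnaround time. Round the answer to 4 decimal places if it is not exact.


Sort by priority (ascending = highest first):
Order: [(1, 2), (2, 3), (3, 11)]
Completion times:
  Priority 1, burst=2, C=2
  Priority 2, burst=3, C=5
  Priority 3, burst=11, C=16
Average turnaround = 23/3 = 7.6667

7.6667


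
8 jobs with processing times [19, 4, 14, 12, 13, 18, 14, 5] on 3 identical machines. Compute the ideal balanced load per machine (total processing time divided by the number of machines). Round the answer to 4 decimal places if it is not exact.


Total processing time = 19 + 4 + 14 + 12 + 13 + 18 + 14 + 5 = 99
Number of machines = 3
Ideal balanced load = 99 / 3 = 33.0

33.0


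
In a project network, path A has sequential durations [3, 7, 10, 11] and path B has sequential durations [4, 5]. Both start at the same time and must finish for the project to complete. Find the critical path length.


Path A total = 3 + 7 + 10 + 11 = 31
Path B total = 4 + 5 = 9
Critical path = longest path = max(31, 9) = 31

31


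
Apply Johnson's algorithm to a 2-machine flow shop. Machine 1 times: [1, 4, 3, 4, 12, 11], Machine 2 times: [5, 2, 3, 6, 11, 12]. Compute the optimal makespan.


Apply Johnson's rule:
  Group 1 (a <= b): [(1, 1, 5), (3, 3, 3), (4, 4, 6), (6, 11, 12)]
  Group 2 (a > b): [(5, 12, 11), (2, 4, 2)]
Optimal job order: [1, 3, 4, 6, 5, 2]
Schedule:
  Job 1: M1 done at 1, M2 done at 6
  Job 3: M1 done at 4, M2 done at 9
  Job 4: M1 done at 8, M2 done at 15
  Job 6: M1 done at 19, M2 done at 31
  Job 5: M1 done at 31, M2 done at 42
  Job 2: M1 done at 35, M2 done at 44
Makespan = 44

44


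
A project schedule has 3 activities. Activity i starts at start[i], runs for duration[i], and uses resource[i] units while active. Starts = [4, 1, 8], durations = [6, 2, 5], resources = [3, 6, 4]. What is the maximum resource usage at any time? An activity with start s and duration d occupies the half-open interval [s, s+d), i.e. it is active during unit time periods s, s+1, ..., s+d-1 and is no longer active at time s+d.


Each activity i is active on [start_i, start_i + duration_i).
Compute total resource usage per time slot:
  t=0: active resources = [], total = 0
  t=1: active resources = [6], total = 6
  t=2: active resources = [6], total = 6
  t=3: active resources = [], total = 0
  t=4: active resources = [3], total = 3
  t=5: active resources = [3], total = 3
  t=6: active resources = [3], total = 3
  t=7: active resources = [3], total = 3
  t=8: active resources = [3, 4], total = 7
  t=9: active resources = [3, 4], total = 7
  t=10: active resources = [4], total = 4
  t=11: active resources = [4], total = 4
  t=12: active resources = [4], total = 4
Peak resource demand = 7

7


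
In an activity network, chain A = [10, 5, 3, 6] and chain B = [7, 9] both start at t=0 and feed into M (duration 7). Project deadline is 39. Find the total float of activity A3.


Forward pass: ES(A3) = sum of predecessors on chain A = 15
EF = ES + duration = 15 + 3 = 18
Backward pass: LF(M) = deadline = 39; LS(M) = 39 - 7 = 32
LF(A3) = LS(M) - sum(successors on chain A) = 32 - 6 = 26
LS = LF - duration = 26 - 3 = 23
Total float = LS - ES = 23 - 15 = 8

8


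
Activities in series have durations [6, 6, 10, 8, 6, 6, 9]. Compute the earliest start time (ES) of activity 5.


Activity 5 starts after activities 1 through 4 complete.
Predecessor durations: [6, 6, 10, 8]
ES = 6 + 6 + 10 + 8 = 30

30


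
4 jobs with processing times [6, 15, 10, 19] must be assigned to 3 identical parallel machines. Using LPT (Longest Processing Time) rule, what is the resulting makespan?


Sort jobs in decreasing order (LPT): [19, 15, 10, 6]
Assign each job to the least loaded machine:
  Machine 1: jobs [19], load = 19
  Machine 2: jobs [15], load = 15
  Machine 3: jobs [10, 6], load = 16
Makespan = max load = 19

19


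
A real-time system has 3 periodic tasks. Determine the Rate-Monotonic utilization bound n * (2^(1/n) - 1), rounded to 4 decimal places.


Compute 2^(1/3) = 1.2599210499
Subtract 1: 1.2599210499 - 1 = 0.2599210499
Multiply by n: 3 * 0.2599210499 = 0.7797631497
Round to 4 dp: 0.7798

0.7798


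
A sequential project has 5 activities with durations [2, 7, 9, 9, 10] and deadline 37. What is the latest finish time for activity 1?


LF(activity 1) = deadline - sum of successor durations
Successors: activities 2 through 5 with durations [7, 9, 9, 10]
Sum of successor durations = 35
LF = 37 - 35 = 2

2


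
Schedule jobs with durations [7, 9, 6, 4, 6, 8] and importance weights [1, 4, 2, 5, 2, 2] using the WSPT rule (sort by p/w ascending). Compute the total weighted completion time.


Compute p/w ratios and sort ascending (WSPT): [(4, 5), (9, 4), (6, 2), (6, 2), (8, 2), (7, 1)]
Compute weighted completion times:
  Job (p=4,w=5): C=4, w*C=5*4=20
  Job (p=9,w=4): C=13, w*C=4*13=52
  Job (p=6,w=2): C=19, w*C=2*19=38
  Job (p=6,w=2): C=25, w*C=2*25=50
  Job (p=8,w=2): C=33, w*C=2*33=66
  Job (p=7,w=1): C=40, w*C=1*40=40
Total weighted completion time = 266

266


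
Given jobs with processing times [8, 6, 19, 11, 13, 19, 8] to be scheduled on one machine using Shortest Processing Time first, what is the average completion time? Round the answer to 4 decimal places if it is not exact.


Sort jobs by processing time (SPT order): [6, 8, 8, 11, 13, 19, 19]
Compute completion times sequentially:
  Job 1: processing = 6, completes at 6
  Job 2: processing = 8, completes at 14
  Job 3: processing = 8, completes at 22
  Job 4: processing = 11, completes at 33
  Job 5: processing = 13, completes at 46
  Job 6: processing = 19, completes at 65
  Job 7: processing = 19, completes at 84
Sum of completion times = 270
Average completion time = 270/7 = 38.5714

38.5714


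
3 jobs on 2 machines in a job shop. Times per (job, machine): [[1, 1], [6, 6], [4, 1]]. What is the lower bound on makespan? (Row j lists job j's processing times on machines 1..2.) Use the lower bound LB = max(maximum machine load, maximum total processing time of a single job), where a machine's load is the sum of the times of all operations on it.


Machine loads:
  Machine 1: 1 + 6 + 4 = 11
  Machine 2: 1 + 6 + 1 = 8
Max machine load = 11
Job totals:
  Job 1: 2
  Job 2: 12
  Job 3: 5
Max job total = 12
Lower bound = max(11, 12) = 12

12


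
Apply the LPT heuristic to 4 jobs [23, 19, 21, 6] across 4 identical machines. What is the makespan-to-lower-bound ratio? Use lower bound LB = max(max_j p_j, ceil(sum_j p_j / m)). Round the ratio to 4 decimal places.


LPT order: [23, 21, 19, 6]
Machine loads after assignment: [23, 21, 19, 6]
LPT makespan = 23
Lower bound = max(max_job, ceil(total/4)) = max(23, 18) = 23
Ratio = 23 / 23 = 1.0

1.0


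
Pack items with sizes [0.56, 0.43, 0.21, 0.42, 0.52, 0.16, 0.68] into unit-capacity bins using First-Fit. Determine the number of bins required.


Place items sequentially using First-Fit:
  Item 0.56 -> new Bin 1
  Item 0.43 -> Bin 1 (now 0.99)
  Item 0.21 -> new Bin 2
  Item 0.42 -> Bin 2 (now 0.63)
  Item 0.52 -> new Bin 3
  Item 0.16 -> Bin 2 (now 0.79)
  Item 0.68 -> new Bin 4
Total bins used = 4

4


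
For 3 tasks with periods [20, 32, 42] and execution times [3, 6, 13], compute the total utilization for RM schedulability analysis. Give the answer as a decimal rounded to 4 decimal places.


Compute individual utilizations (exact fractions):
  Task 1: C/T = 3/20 (approx. 0.15)
  Task 2: C/T = 6/32 = 3/16 (approx. 0.1875)
  Task 3: C/T = 13/42 (approx. 0.3095)
Total utilization U = 3/20 + 3/16 + 13/42 = 1087/1680
Rounded to 4 decimal places: U = 0.6470
RM (Liu & Layland) bound for 3 tasks = 0.779763; compare with U = 1087/1680 (approx. 0.647024)
U <= bound, so schedulable by RM sufficient condition.

0.6470


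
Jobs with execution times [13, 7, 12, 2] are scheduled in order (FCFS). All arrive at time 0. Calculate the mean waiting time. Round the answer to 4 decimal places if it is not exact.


FCFS order (as given): [13, 7, 12, 2]
Waiting times:
  Job 1: wait = 0
  Job 2: wait = 13
  Job 3: wait = 20
  Job 4: wait = 32
Sum of waiting times = 65
Average waiting time = 65/4 = 16.25

16.25


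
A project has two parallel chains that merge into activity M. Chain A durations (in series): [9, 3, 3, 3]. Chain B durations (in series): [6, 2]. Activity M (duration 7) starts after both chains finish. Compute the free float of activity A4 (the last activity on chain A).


ES(A4) = sum of predecessors on chain A = 15
EF(A4) = ES + duration = 15 + 3 = 18
Successor of A4 is M. ES(M) = max(sum(A), sum(B)) = max(18, 8) = 18
Free float = ES(successor) - EF(current) = 18 - 18 = 0

0


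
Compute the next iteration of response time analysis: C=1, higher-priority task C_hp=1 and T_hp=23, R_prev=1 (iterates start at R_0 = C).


R_next = C + ceil(R_prev / T_hp) * C_hp
ceil(1 / 23) = ceil(0.0435) = 1
Interference = 1 * 1 = 1
R_next = 1 + 1 = 2

2


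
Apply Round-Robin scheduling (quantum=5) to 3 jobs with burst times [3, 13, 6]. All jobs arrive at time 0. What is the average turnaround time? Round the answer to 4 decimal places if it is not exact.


Time quantum = 5
Execution trace:
  J1 runs 3 units, time = 3
  J2 runs 5 units, time = 8
  J3 runs 5 units, time = 13
  J2 runs 5 units, time = 18
  J3 runs 1 units, time = 19
  J2 runs 3 units, time = 22
Finish times: [3, 22, 19]
Average turnaround = 44/3 = 14.6667

14.6667


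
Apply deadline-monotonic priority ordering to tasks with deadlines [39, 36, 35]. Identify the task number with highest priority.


Sort tasks by relative deadline (ascending):
  Task 3: deadline = 35
  Task 2: deadline = 36
  Task 1: deadline = 39
Priority order (highest first): [3, 2, 1]
Highest priority task = 3

3


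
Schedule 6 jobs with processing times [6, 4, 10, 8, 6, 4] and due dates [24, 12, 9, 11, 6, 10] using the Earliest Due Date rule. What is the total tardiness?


Sort by due date (EDD order): [(6, 6), (10, 9), (4, 10), (8, 11), (4, 12), (6, 24)]
Compute completion times and tardiness:
  Job 1: p=6, d=6, C=6, tardiness=max(0,6-6)=0
  Job 2: p=10, d=9, C=16, tardiness=max(0,16-9)=7
  Job 3: p=4, d=10, C=20, tardiness=max(0,20-10)=10
  Job 4: p=8, d=11, C=28, tardiness=max(0,28-11)=17
  Job 5: p=4, d=12, C=32, tardiness=max(0,32-12)=20
  Job 6: p=6, d=24, C=38, tardiness=max(0,38-24)=14
Total tardiness = 68

68


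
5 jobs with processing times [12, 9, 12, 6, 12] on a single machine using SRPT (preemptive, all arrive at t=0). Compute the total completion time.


Since all jobs arrive at t=0, SRPT equals SPT ordering.
SPT order: [6, 9, 12, 12, 12]
Completion times:
  Job 1: p=6, C=6
  Job 2: p=9, C=15
  Job 3: p=12, C=27
  Job 4: p=12, C=39
  Job 5: p=12, C=51
Total completion time = 6 + 15 + 27 + 39 + 51 = 138

138


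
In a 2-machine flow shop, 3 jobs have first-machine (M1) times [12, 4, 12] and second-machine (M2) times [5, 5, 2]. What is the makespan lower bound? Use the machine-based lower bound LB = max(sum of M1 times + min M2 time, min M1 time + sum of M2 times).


LB1 = sum(M1 times) + min(M2 times) = 28 + 2 = 30
LB2 = min(M1 times) + sum(M2 times) = 4 + 12 = 16
Lower bound = max(LB1, LB2) = max(30, 16) = 30

30


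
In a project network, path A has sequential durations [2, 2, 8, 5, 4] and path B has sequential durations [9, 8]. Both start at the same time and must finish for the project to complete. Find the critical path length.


Path A total = 2 + 2 + 8 + 5 + 4 = 21
Path B total = 9 + 8 = 17
Critical path = longest path = max(21, 17) = 21

21


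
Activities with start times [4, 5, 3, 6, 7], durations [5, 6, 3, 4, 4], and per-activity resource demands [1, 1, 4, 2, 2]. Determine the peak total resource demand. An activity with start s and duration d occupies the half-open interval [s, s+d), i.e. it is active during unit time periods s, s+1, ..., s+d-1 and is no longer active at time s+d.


Each activity i is active on [start_i, start_i + duration_i).
Compute total resource usage per time slot:
  t=0: active resources = [], total = 0
  t=1: active resources = [], total = 0
  t=2: active resources = [], total = 0
  t=3: active resources = [4], total = 4
  t=4: active resources = [1, 4], total = 5
  t=5: active resources = [1, 1, 4], total = 6
  t=6: active resources = [1, 1, 2], total = 4
  t=7: active resources = [1, 1, 2, 2], total = 6
  t=8: active resources = [1, 1, 2, 2], total = 6
  t=9: active resources = [1, 2, 2], total = 5
  t=10: active resources = [1, 2], total = 3
Peak resource demand = 6

6
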